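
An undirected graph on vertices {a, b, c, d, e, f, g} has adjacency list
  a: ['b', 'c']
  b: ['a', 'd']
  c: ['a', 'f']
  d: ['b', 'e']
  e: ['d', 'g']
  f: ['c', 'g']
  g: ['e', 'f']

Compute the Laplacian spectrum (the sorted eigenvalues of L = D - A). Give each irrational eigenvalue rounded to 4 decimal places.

[0, 0.7530, 0.7530, 2.4450, 2.4450, 3.8019, 3.8019]

Each diagonal entry of L is the vertex degree and each off-diagonal entry is -1 where an edge is present, 0 otherwise; in the order [a, b, c, d, e, f, g] the diagonal is [2, 2, 2, 2, 2, 2, 2]. The multiplicity of 0 as a Laplacian eigenvalue equals the number of connected components. The single zero eigenvalue shows the graph is connected. The eigenvalues sum to 14, which equals trace(L) = 2|E|. There is one zero in the spectrum, matching the 1 component.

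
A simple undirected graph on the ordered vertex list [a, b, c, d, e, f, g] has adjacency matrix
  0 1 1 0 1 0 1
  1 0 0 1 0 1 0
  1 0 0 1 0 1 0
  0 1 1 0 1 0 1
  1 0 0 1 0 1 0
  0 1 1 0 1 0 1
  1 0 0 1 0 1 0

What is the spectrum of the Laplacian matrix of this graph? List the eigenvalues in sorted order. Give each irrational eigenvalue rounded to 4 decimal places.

[0, 3, 3, 3, 4, 4, 7]

Reading degrees in the order [a, b, c, d, e, f, g] gives [4, 3, 3, 4, 3, 4, 3]; set D = diag(4, 3, 3, 4, 3, 4, 3) and form L = D - A. L is symmetric positive semidefinite, so every eigenvalue is real and nonnegative. The single zero eigenvalue shows the graph is connected. The eigenvalues sum to 24, which equals trace(L) = 2|E|.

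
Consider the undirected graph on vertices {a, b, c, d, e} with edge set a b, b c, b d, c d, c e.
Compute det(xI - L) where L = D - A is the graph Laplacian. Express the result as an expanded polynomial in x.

x^5 - 10x^4 + 33x^3 - 40x^2 + 15x

Reading degrees in the order [a, b, c, d, e] gives [1, 3, 3, 2, 1]; set D = diag(1, 3, 3, 2, 1) and form L = D - A. L has integer entries, so p(x) = det(xI - L) has integer coefficients. Expanding the determinant yields x^5 - 10x^4 + 33x^3 - 40x^2 + 15x. Since p(0) = det(-L) = 0, x divides p(x).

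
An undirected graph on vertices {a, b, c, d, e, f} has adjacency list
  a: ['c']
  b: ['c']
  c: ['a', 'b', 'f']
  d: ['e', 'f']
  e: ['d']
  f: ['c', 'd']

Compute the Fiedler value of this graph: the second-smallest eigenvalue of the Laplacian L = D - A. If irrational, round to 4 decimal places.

Reading degrees in the order [a, b, c, d, e, f] gives [1, 1, 3, 2, 1, 2]; set D = diag(1, 1, 3, 2, 1, 2) and form L = D - A. The smallest Laplacian eigenvalue is always 0. The next one, lambda_2 = 0.3249, measures how hard the graph is to disconnect: larger values mean better connectivity. There is one zero in the spectrum, matching the 1 component.

0.3249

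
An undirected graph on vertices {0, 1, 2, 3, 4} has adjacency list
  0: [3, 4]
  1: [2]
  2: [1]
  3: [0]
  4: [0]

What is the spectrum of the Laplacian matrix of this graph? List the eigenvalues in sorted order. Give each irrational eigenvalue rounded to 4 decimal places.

With the vertex order [0, 1, 2, 3, 4], the degrees are [2, 1, 1, 1, 1], giving D = diag(2, 1, 1, 1, 1) and L = D - A. L is symmetric positive semidefinite, so every eigenvalue is real and nonnegative. The 2 zero eigenvalues correspond to the 2 connected components. There are 2 zeros in the spectrum, matching the 2 components.

[0, 0, 1, 2, 3]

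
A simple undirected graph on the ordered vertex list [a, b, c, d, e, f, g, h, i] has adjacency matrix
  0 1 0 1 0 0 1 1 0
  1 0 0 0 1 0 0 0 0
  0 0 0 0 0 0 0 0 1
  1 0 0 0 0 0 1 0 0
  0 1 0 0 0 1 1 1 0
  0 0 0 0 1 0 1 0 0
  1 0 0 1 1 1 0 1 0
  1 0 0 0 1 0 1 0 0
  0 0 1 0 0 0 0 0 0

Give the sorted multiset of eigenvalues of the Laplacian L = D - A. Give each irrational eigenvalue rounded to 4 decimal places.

Each diagonal entry of L is the vertex degree and each off-diagonal entry is -1 where an edge is present, 0 otherwise; in the order [a, b, c, d, e, f, g, h, i] the diagonal is [4, 2, 1, 2, 4, 2, 5, 3, 1]. L is symmetric positive semidefinite, so every eigenvalue is real and nonnegative. The 2 zero eigenvalues correspond to the 2 connected components.

[0, 0, 1.5858, 1.7639, 2, 2.5858, 4.4142, 5.4142, 6.2361]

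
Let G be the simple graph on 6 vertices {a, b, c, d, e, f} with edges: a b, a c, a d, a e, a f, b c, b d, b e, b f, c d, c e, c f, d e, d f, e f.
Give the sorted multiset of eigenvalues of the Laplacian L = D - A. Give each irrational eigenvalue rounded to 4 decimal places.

[0, 6, 6, 6, 6, 6]

Reading degrees in the order [a, b, c, d, e, f] gives [5, 5, 5, 5, 5, 5]; set D = diag(5, 5, 5, 5, 5, 5) and form L = D - A. Since every row of L sums to 0, the all-ones vector is in the kernel and 0 is an eigenvalue. The eigenvalues sum to 30, which equals trace(L) = 2|E|.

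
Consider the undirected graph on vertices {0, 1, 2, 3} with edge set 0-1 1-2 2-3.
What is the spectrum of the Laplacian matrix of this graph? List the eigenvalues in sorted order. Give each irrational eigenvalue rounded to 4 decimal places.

Reading degrees in the order [0, 1, 2, 3] gives [1, 2, 2, 1]; set D = diag(1, 2, 2, 1) and form L = D - A. L is symmetric positive semidefinite, so every eigenvalue is real and nonnegative. There is one zero in the spectrum, matching the 1 component.

[0, 0.5858, 2, 3.4142]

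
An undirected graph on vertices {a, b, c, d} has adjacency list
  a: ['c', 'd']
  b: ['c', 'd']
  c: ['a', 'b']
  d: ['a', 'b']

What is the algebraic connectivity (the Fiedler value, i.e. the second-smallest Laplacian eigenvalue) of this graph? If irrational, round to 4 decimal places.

With the vertex order [a, b, c, d], the degrees are [2, 2, 2, 2], giving D = diag(2, 2, 2, 2) and L = D - A. The sorted Laplacian eigenvalues are [0, 2, 2, 4]; the algebraic connectivity is the second entry, 2. The eigenvalues sum to 8, which equals trace(L) = 2|E|.

2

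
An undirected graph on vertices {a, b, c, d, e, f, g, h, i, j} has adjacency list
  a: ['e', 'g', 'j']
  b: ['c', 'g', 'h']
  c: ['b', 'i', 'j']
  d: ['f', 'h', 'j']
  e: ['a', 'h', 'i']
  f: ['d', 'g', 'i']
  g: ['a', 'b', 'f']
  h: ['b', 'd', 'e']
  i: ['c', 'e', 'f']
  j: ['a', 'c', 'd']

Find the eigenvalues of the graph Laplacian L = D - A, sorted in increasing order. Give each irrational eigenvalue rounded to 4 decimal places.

Each diagonal entry of L is the vertex degree and each off-diagonal entry is -1 where an edge is present, 0 otherwise; in the order [a, b, c, d, e, f, g, h, i, j] the diagonal is [3, 3, 3, 3, 3, 3, 3, 3, 3, 3]. L is symmetric positive semidefinite, so every eigenvalue is real and nonnegative. The single zero eigenvalue shows the graph is connected. The largest eigenvalue, 5, is at most the vertex count 10.

[0, 2, 2, 2, 2, 2, 5, 5, 5, 5]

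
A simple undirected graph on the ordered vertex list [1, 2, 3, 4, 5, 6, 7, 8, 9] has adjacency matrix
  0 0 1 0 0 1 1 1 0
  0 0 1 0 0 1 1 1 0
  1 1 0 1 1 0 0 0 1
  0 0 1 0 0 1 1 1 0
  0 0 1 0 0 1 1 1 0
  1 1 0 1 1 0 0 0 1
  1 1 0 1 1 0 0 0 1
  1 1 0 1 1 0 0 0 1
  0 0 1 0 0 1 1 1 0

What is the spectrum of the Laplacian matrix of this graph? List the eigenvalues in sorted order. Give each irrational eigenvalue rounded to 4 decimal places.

[0, 4, 4, 4, 4, 5, 5, 5, 9]

Reading degrees in the order [1, 2, 3, 4, 5, 6, 7, 8, 9] gives [4, 4, 5, 4, 4, 5, 5, 5, 4]; set D = diag(4, 4, 5, 4, 4, 5, 5, 5, 4) and form L = D - A. Since every row of L sums to 0, the all-ones vector is in the kernel and 0 is an eigenvalue. The single zero eigenvalue shows the graph is connected. There is one zero in the spectrum, matching the 1 component.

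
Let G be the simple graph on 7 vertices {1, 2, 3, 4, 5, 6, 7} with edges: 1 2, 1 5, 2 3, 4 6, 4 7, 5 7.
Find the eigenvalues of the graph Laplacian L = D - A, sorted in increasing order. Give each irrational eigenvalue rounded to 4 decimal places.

With the vertex order [1, 2, 3, 4, 5, 6, 7], the degrees are [2, 2, 1, 2, 2, 1, 2], giving D = diag(2, 2, 1, 2, 2, 1, 2) and L = D - A. L is symmetric positive semidefinite, so every eigenvalue is real and nonnegative. The eigenvalues sum to 12, which equals trace(L) = 2|E|. By the matrix-tree theorem the graph has (1/7) * product of the nonzero eigenvalues = 1 spanning tree.

[0, 0.1981, 0.7530, 1.5550, 2.4450, 3.2470, 3.8019]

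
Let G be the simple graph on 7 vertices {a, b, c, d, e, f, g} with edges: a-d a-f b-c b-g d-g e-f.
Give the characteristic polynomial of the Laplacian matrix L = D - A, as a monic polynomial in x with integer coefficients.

Each diagonal entry of L is the vertex degree and each off-diagonal entry is -1 where an edge is present, 0 otherwise; in the order [a, b, c, d, e, f, g] the diagonal is [2, 2, 1, 2, 1, 2, 2]. L has integer entries, so p(x) = det(xI - L) has integer coefficients. Expanding the determinant yields x^7 - 12x^6 + 55x^5 - 120x^4 + 126x^3 - 56x^2 + 7x. The coefficient of x^6 equals -trace(L) = -12, matching the sum of degrees.

x^7 - 12x^6 + 55x^5 - 120x^4 + 126x^3 - 56x^2 + 7x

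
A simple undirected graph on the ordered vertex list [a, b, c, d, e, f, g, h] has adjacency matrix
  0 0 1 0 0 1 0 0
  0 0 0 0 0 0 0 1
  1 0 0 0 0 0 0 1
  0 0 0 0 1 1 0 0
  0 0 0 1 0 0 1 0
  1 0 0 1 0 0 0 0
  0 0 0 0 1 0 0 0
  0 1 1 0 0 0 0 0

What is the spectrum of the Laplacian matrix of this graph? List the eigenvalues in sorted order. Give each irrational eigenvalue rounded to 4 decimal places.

Each diagonal entry of L is the vertex degree and each off-diagonal entry is -1 where an edge is present, 0 otherwise; in the order [a, b, c, d, e, f, g, h] the diagonal is [2, 1, 2, 2, 2, 2, 1, 2]. The multiplicity of 0 as a Laplacian eigenvalue equals the number of connected components. The eigenvalues sum to 14, which equals trace(L) = 2|E|.

[0, 0.1522, 0.5858, 1.2346, 2, 2.7654, 3.4142, 3.8478]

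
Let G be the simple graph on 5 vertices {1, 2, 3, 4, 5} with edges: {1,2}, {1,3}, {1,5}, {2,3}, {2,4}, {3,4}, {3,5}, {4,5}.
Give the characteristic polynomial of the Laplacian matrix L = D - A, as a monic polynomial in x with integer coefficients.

x^5 - 16x^4 + 94x^3 - 240x^2 + 225x

Each diagonal entry of L is the vertex degree and each off-diagonal entry is -1 where an edge is present, 0 otherwise; in the order [1, 2, 3, 4, 5] the diagonal is [3, 3, 4, 3, 3]. L has integer entries, so p(x) = det(xI - L) has integer coefficients. Expanding the determinant yields x^5 - 16x^4 + 94x^3 - 240x^2 + 225x. The constant term is 0 because L is singular (the all-ones vector lies in its kernel).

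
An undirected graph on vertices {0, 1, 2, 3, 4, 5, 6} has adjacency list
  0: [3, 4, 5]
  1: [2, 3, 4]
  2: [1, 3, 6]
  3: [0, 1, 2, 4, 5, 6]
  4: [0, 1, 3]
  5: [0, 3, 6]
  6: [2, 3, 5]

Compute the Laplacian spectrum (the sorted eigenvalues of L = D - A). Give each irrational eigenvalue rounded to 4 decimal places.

[0, 2, 2, 4, 4, 5, 7]

Each diagonal entry of L is the vertex degree and each off-diagonal entry is -1 where an edge is present, 0 otherwise; in the order [0, 1, 2, 3, 4, 5, 6] the diagonal is [3, 3, 3, 6, 3, 3, 3]. Since every row of L sums to 0, the all-ones vector is in the kernel and 0 is an eigenvalue. There is one zero in the spectrum, matching the 1 component.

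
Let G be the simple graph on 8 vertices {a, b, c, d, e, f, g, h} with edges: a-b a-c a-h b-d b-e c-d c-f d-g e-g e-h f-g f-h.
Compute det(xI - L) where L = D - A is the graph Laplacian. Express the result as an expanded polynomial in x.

Reading degrees in the order [a, b, c, d, e, f, g, h] gives [3, 3, 3, 3, 3, 3, 3, 3]; set D = diag(3, 3, 3, 3, 3, 3, 3, 3) and form L = D - A. L has integer entries, so p(x) = det(xI - L) has integer coefficients. Expanding the determinant yields x^8 - 24x^7 + 240x^6 - 1296x^5 + 4080x^4 - 7488x^3 + 7424x^2 - 3072x. Since p(0) = det(-L) = 0, x divides p(x). The largest eigenvalue, 6, is at most the vertex count 8. By the matrix-tree theorem the graph has (1/8) * product of the nonzero eigenvalues = 384 spanning trees.

x^8 - 24x^7 + 240x^6 - 1296x^5 + 4080x^4 - 7488x^3 + 7424x^2 - 3072x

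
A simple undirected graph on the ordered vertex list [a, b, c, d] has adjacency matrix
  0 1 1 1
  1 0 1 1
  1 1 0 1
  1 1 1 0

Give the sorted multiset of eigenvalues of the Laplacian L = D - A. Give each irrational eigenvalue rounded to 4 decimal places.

With the vertex order [a, b, c, d], the degrees are [3, 3, 3, 3], giving D = diag(3, 3, 3, 3) and L = D - A. L is symmetric positive semidefinite, so every eigenvalue is real and nonnegative. There is one zero in the spectrum, matching the 1 component.

[0, 4, 4, 4]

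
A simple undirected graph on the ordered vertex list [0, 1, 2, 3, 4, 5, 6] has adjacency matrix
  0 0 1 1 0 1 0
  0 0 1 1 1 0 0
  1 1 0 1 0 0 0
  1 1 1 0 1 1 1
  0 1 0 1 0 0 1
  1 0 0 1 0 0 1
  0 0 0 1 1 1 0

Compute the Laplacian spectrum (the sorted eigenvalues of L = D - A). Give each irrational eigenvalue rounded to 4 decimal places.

With the vertex order [0, 1, 2, 3, 4, 5, 6], the degrees are [3, 3, 3, 6, 3, 3, 3], giving D = diag(3, 3, 3, 6, 3, 3, 3) and L = D - A. Since every row of L sums to 0, the all-ones vector is in the kernel and 0 is an eigenvalue. The single zero eigenvalue shows the graph is connected. There is one zero in the spectrum, matching the 1 component. The largest eigenvalue, 7, is at most the vertex count 7.

[0, 2, 2, 4, 4, 5, 7]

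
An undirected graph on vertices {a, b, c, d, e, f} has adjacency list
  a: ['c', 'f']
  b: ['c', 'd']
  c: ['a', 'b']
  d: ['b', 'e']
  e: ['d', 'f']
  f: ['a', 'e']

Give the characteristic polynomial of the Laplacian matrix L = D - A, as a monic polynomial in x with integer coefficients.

Each diagonal entry of L is the vertex degree and each off-diagonal entry is -1 where an edge is present, 0 otherwise; in the order [a, b, c, d, e, f] the diagonal is [2, 2, 2, 2, 2, 2]. Computing det(xI - L) by cofactor expansion (or equivalently via sum-over-permutations) gives x^6 - 12x^5 + 54x^4 - 112x^3 + 105x^2 - 36x. The constant term is 0 because L is singular (the all-ones vector lies in its kernel). The eigenvalues sum to 12, which equals trace(L) = 2|E|.

x^6 - 12x^5 + 54x^4 - 112x^3 + 105x^2 - 36x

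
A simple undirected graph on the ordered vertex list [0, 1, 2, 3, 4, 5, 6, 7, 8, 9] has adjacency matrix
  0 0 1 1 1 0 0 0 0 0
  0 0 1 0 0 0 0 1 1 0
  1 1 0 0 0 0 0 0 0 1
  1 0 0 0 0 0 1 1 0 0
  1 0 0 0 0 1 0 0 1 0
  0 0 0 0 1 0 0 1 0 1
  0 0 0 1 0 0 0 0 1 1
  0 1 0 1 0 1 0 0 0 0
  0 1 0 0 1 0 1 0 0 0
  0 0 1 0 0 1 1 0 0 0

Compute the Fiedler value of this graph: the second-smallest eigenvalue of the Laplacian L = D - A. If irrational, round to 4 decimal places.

Each diagonal entry of L is the vertex degree and each off-diagonal entry is -1 where an edge is present, 0 otherwise; in the order [0, 1, 2, 3, 4, 5, 6, 7, 8, 9] the diagonal is [3, 3, 3, 3, 3, 3, 3, 3, 3, 3]. The smallest Laplacian eigenvalue is always 0. The next one, lambda_2 = 2, measures how hard the graph is to disconnect: larger values mean better connectivity. There is one zero in the spectrum, matching the 1 component.

2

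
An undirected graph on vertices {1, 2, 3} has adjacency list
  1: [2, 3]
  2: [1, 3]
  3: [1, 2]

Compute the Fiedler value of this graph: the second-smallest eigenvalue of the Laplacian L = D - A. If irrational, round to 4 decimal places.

3

Each diagonal entry of L is the vertex degree and each off-diagonal entry is -1 where an edge is present, 0 otherwise; in the order [1, 2, 3] the diagonal is [2, 2, 2]. Computing the eigenvalues of L and sorting gives [0, 3, 3]. The Fiedler value lambda_2 = 3 is strictly positive, so the graph is connected. The largest eigenvalue, 3, is at most the vertex count 3.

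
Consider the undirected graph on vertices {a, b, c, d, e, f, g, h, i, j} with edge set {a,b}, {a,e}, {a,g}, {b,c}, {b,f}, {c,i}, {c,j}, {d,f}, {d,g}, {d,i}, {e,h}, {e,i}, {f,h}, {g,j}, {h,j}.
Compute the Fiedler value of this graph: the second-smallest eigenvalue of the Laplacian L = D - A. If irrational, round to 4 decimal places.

Reading degrees in the order [a, b, c, d, e, f, g, h, i, j] gives [3, 3, 3, 3, 3, 3, 3, 3, 3, 3]; set D = diag(3, 3, 3, 3, 3, 3, 3, 3, 3, 3) and form L = D - A. The smallest Laplacian eigenvalue is always 0. The next one, lambda_2 = 2, measures how hard the graph is to disconnect: larger values mean better connectivity. The largest eigenvalue, 5, is at most the vertex count 10. By the matrix-tree theorem the graph has (1/10) * product of the nonzero eigenvalues = 2000 spanning trees.

2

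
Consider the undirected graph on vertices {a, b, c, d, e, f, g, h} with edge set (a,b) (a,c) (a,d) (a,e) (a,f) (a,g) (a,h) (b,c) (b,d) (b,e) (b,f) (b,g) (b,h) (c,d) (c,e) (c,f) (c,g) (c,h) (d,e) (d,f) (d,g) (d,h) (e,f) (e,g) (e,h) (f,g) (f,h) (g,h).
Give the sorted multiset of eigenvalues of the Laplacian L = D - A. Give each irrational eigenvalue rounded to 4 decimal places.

[0, 8, 8, 8, 8, 8, 8, 8]

Each diagonal entry of L is the vertex degree and each off-diagonal entry is -1 where an edge is present, 0 otherwise; in the order [a, b, c, d, e, f, g, h] the diagonal is [7, 7, 7, 7, 7, 7, 7, 7]. Since every row of L sums to 0, the all-ones vector is in the kernel and 0 is an eigenvalue. The single zero eigenvalue shows the graph is connected. By the matrix-tree theorem the graph has (1/8) * product of the nonzero eigenvalues = 262144 spanning trees.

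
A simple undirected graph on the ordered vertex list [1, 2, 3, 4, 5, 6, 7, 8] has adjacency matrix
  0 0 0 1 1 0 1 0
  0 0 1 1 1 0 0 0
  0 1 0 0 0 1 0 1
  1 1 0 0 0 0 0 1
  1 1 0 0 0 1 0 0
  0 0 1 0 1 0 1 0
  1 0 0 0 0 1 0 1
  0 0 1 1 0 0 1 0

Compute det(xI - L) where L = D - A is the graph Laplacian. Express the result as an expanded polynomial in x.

x^8 - 24x^7 + 240x^6 - 1296x^5 + 4080x^4 - 7488x^3 + 7424x^2 - 3072x

With the vertex order [1, 2, 3, 4, 5, 6, 7, 8], the degrees are [3, 3, 3, 3, 3, 3, 3, 3], giving D = diag(3, 3, 3, 3, 3, 3, 3, 3) and L = D - A. L has integer entries, so p(x) = det(xI - L) has integer coefficients. Expanding the determinant yields x^8 - 24x^7 + 240x^6 - 1296x^5 + 4080x^4 - 7488x^3 + 7424x^2 - 3072x. The constant term is 0 because L is singular (the all-ones vector lies in its kernel). The largest eigenvalue, 6, is at most the vertex count 8. By the matrix-tree theorem the graph has (1/8) * product of the nonzero eigenvalues = 384 spanning trees.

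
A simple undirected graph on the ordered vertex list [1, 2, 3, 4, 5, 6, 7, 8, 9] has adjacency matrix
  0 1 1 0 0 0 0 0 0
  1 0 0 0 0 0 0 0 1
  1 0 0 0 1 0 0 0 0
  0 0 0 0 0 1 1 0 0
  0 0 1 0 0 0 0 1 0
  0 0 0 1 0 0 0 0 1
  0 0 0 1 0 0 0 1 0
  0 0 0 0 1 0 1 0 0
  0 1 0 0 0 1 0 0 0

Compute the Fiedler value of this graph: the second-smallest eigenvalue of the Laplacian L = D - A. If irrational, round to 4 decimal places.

With the vertex order [1, 2, 3, 4, 5, 6, 7, 8, 9], the degrees are [2, 2, 2, 2, 2, 2, 2, 2, 2], giving D = diag(2, 2, 2, 2, 2, 2, 2, 2, 2) and L = D - A. The smallest Laplacian eigenvalue is always 0. The next one, lambda_2 = 0.4679, measures how hard the graph is to disconnect: larger values mean better connectivity. By the matrix-tree theorem the graph has (1/9) * product of the nonzero eigenvalues = 9 spanning trees.

0.4679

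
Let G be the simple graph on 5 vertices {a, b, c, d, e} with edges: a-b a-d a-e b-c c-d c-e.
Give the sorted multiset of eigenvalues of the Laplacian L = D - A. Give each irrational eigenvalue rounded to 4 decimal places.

Reading degrees in the order [a, b, c, d, e] gives [3, 2, 3, 2, 2]; set D = diag(3, 2, 3, 2, 2) and form L = D - A. The multiplicity of 0 as a Laplacian eigenvalue equals the number of connected components.

[0, 2, 2, 3, 5]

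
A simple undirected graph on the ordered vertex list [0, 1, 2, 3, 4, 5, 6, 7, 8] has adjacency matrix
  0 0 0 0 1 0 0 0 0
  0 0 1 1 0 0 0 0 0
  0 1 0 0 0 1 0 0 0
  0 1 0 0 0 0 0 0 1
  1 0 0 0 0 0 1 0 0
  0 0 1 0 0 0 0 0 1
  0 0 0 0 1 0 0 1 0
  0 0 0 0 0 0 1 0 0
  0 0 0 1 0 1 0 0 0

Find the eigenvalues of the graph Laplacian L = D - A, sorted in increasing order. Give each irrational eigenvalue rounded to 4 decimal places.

[0, 0, 0.5858, 1.3820, 1.3820, 2, 3.4142, 3.6180, 3.6180]

With the vertex order [0, 1, 2, 3, 4, 5, 6, 7, 8], the degrees are [1, 2, 2, 2, 2, 2, 2, 1, 2], giving D = diag(1, 2, 2, 2, 2, 2, 2, 1, 2) and L = D - A. Diagonalising L (or applying a numerical eigensolver to the 9x9 matrix) gives the spectrum above. The 2 zero eigenvalues correspond to the 2 connected components. The eigenvalues sum to 16, which equals trace(L) = 2|E|.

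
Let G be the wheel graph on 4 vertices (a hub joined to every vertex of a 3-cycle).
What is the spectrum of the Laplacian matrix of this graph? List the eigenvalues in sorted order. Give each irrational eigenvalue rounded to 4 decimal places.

The graph has 4 vertices and degree multiset [3, 3, 3, 3]; D is the diagonal matrix of degrees and L = D - A. The multiplicity of 0 as a Laplacian eigenvalue equals the number of connected components. The single zero eigenvalue shows the graph is connected.

[0, 4, 4, 4]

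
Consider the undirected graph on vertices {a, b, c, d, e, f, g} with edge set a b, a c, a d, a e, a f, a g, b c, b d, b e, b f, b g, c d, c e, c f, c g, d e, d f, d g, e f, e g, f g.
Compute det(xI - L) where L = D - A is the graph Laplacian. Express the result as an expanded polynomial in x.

Reading degrees in the order [a, b, c, d, e, f, g] gives [6, 6, 6, 6, 6, 6, 6]; set D = diag(6, 6, 6, 6, 6, 6, 6) and form L = D - A. The eigenvalues of L are [0, 7, 7, 7, 7, 7, 7]; the characteristic polynomial is the product of (x - lambda_i), which multiplies out to x^7 - 42x^6 + 735x^5 - 6860x^4 + 36015x^3 - 100842x^2 + 117649x. The constant term is 0 because L is singular (the all-ones vector lies in its kernel).

x^7 - 42x^6 + 735x^5 - 6860x^4 + 36015x^3 - 100842x^2 + 117649x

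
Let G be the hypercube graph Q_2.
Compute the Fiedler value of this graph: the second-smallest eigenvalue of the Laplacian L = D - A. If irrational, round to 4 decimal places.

The graph has 4 vertices and degree multiset [2, 2, 2, 2]; D is the diagonal matrix of degrees and L = D - A. Computing the eigenvalues of L and sorting gives [0, 2, 2, 4]. The Fiedler value lambda_2 = 2 is strictly positive, so the graph is connected. By the matrix-tree theorem the graph has (1/4) * product of the nonzero eigenvalues = 4 spanning trees. The largest eigenvalue, 4, is at most the vertex count 4.

2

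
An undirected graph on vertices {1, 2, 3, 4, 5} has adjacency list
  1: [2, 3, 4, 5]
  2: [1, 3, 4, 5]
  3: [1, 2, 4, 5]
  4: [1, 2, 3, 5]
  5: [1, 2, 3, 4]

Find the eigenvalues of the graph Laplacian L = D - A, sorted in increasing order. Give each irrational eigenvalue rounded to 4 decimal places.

[0, 5, 5, 5, 5]

With the vertex order [1, 2, 3, 4, 5], the degrees are [4, 4, 4, 4, 4], giving D = diag(4, 4, 4, 4, 4) and L = D - A. L is symmetric positive semidefinite, so every eigenvalue is real and nonnegative. The largest eigenvalue, 5, is at most the vertex count 5. By the matrix-tree theorem the graph has (1/5) * product of the nonzero eigenvalues = 125 spanning trees.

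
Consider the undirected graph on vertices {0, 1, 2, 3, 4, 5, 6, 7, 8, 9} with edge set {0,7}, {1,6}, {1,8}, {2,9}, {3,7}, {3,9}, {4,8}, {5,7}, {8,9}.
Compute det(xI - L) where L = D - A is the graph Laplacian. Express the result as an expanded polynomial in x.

x^10 - 18x^9 + 133x^8 - 524x^7 + 1200x^6 - 1638x^5 + 1316x^4 - 590x^3 + 130x^2 - 10x

Each diagonal entry of L is the vertex degree and each off-diagonal entry is -1 where an edge is present, 0 otherwise; in the order [0, 1, 2, 3, 4, 5, 6, 7, 8, 9] the diagonal is [1, 2, 1, 2, 1, 1, 1, 3, 3, 3]. L has integer entries, so p(x) = det(xI - L) has integer coefficients. Expanding the determinant yields x^10 - 18x^9 + 133x^8 - 524x^7 + 1200x^6 - 1638x^5 + 1316x^4 - 590x^3 + 130x^2 - 10x. The constant term is 0 because L is singular (the all-ones vector lies in its kernel). There is one zero in the spectrum, matching the 1 component.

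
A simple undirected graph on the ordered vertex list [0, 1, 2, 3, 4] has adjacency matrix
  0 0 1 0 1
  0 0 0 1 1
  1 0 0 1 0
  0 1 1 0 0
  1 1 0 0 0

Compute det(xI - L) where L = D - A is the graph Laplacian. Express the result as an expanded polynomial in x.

x^5 - 10x^4 + 35x^3 - 50x^2 + 25x

With the vertex order [0, 1, 2, 3, 4], the degrees are [2, 2, 2, 2, 2], giving D = diag(2, 2, 2, 2, 2) and L = D - A. Computing det(xI - L) by cofactor expansion (or equivalently via sum-over-permutations) gives x^5 - 10x^4 + 35x^3 - 50x^2 + 25x. The constant term is 0 because L is singular (the all-ones vector lies in its kernel). The largest eigenvalue, 3.6180, is at most the vertex count 5.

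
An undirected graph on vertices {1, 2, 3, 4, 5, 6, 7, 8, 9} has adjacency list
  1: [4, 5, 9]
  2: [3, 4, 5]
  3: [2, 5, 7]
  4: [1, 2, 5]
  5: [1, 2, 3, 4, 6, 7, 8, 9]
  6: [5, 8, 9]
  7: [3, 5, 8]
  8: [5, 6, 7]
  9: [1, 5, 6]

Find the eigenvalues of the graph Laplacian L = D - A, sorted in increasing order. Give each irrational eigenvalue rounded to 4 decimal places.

[0, 1.5858, 1.5858, 3, 3, 4.4142, 4.4142, 5, 9]

With the vertex order [1, 2, 3, 4, 5, 6, 7, 8, 9], the degrees are [3, 3, 3, 3, 8, 3, 3, 3, 3], giving D = diag(3, 3, 3, 3, 8, 3, 3, 3, 3) and L = D - A. L is symmetric positive semidefinite, so every eigenvalue is real and nonnegative. By the matrix-tree theorem the graph has (1/9) * product of the nonzero eigenvalues = 2205 spanning trees.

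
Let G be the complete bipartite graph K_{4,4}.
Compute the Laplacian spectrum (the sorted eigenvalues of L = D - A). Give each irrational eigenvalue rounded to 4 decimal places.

The graph has 8 vertices and degree multiset [4, 4, 4, 4, 4, 4, 4, 4]; D is the diagonal matrix of degrees and L = D - A. Since every row of L sums to 0, the all-ones vector is in the kernel and 0 is an eigenvalue. The single zero eigenvalue shows the graph is connected. The eigenvalues sum to 32, which equals trace(L) = 2|E|. There is one zero in the spectrum, matching the 1 component.

[0, 4, 4, 4, 4, 4, 4, 8]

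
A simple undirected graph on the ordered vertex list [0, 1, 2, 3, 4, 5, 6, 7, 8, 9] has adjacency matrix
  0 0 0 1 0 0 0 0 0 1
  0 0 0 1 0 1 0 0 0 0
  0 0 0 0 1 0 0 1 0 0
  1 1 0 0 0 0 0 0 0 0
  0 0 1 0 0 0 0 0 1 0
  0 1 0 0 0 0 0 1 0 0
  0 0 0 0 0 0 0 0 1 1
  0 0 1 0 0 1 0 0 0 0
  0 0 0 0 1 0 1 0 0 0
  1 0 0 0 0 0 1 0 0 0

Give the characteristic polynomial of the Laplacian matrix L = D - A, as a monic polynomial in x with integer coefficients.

Reading degrees in the order [0, 1, 2, 3, 4, 5, 6, 7, 8, 9] gives [2, 2, 2, 2, 2, 2, 2, 2, 2, 2]; set D = diag(2, 2, 2, 2, 2, 2, 2, 2, 2, 2) and form L = D - A. Computing det(xI - L) by cofactor expansion (or equivalently via sum-over-permutations) gives x^10 - 20x^9 + 170x^8 - 800x^7 + 2275x^6 - 4004x^5 + 4290x^4 - 2640x^3 + 825x^2 - 100x. Since p(0) = det(-L) = 0, x divides p(x). The largest eigenvalue, 4, is at most the vertex count 10. By the matrix-tree theorem the graph has (1/10) * product of the nonzero eigenvalues = 10 spanning trees.

x^10 - 20x^9 + 170x^8 - 800x^7 + 2275x^6 - 4004x^5 + 4290x^4 - 2640x^3 + 825x^2 - 100x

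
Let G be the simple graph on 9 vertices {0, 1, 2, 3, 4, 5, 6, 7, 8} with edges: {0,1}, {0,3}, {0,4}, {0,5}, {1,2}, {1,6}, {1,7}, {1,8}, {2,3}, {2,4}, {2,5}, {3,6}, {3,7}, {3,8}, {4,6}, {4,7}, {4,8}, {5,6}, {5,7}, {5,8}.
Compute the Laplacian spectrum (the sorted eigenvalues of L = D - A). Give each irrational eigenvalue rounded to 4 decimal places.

[0, 4, 4, 4, 4, 5, 5, 5, 9]

Reading degrees in the order [0, 1, 2, 3, 4, 5, 6, 7, 8] gives [4, 5, 4, 5, 5, 5, 4, 4, 4]; set D = diag(4, 5, 4, 5, 5, 5, 4, 4, 4) and form L = D - A. Diagonalising L (or applying a numerical eigensolver to the 9x9 matrix) gives the spectrum above. The largest eigenvalue, 9, is at most the vertex count 9. By the matrix-tree theorem the graph has (1/9) * product of the nonzero eigenvalues = 32000 spanning trees.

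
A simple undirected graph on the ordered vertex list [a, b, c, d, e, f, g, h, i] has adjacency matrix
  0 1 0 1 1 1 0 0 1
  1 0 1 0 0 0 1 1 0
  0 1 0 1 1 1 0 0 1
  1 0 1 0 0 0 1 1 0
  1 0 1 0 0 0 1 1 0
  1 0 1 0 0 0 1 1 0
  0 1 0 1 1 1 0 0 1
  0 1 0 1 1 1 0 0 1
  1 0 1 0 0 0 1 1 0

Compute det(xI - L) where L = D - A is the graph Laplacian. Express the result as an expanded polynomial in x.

x^9 - 40x^8 + 690x^7 - 6720x^6 + 40485x^5 - 154704x^4 + 366560x^3 - 492800x^2 + 288000x

Each diagonal entry of L is the vertex degree and each off-diagonal entry is -1 where an edge is present, 0 otherwise; in the order [a, b, c, d, e, f, g, h, i] the diagonal is [5, 4, 5, 4, 4, 4, 5, 5, 4]. The eigenvalues of L are [0, 4, 4, 4, 4, 5, 5, 5, 9]; the characteristic polynomial is the product of (x - lambda_i), which multiplies out to x^9 - 40x^8 + 690x^7 - 6720x^6 + 40485x^5 - 154704x^4 + 366560x^3 - 492800x^2 + 288000x. The coefficient of x^8 equals -trace(L) = -40, matching the sum of degrees. The largest eigenvalue, 9, is at most the vertex count 9. The eigenvalues sum to 40, which equals trace(L) = 2|E|.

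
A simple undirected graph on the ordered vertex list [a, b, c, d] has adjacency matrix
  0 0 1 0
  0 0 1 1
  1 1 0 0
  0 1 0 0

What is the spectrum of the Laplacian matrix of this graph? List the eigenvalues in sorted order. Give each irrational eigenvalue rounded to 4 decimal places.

[0, 0.5858, 2, 3.4142]

Each diagonal entry of L is the vertex degree and each off-diagonal entry is -1 where an edge is present, 0 otherwise; in the order [a, b, c, d] the diagonal is [1, 2, 2, 1]. Since every row of L sums to 0, the all-ones vector is in the kernel and 0 is an eigenvalue. The single zero eigenvalue shows the graph is connected. The largest eigenvalue, 3.4142, is at most the vertex count 4.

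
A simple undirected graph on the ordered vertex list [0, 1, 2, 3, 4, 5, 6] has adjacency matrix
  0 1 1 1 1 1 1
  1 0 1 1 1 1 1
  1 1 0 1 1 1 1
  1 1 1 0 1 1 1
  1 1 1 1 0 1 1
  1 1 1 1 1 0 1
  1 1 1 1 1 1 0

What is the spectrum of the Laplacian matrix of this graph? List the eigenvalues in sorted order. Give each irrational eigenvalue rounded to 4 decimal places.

[0, 7, 7, 7, 7, 7, 7]

With the vertex order [0, 1, 2, 3, 4, 5, 6], the degrees are [6, 6, 6, 6, 6, 6, 6], giving D = diag(6, 6, 6, 6, 6, 6, 6) and L = D - A. The multiplicity of 0 as a Laplacian eigenvalue equals the number of connected components. The single zero eigenvalue shows the graph is connected.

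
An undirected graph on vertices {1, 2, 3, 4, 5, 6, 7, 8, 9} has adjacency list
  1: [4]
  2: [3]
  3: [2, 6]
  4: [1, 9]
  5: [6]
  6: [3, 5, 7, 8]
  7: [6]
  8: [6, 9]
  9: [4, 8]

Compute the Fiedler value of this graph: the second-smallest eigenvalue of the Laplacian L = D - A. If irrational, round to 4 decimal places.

Reading degrees in the order [1, 2, 3, 4, 5, 6, 7, 8, 9] gives [1, 1, 2, 2, 1, 4, 1, 2, 2]; set D = diag(1, 1, 2, 2, 1, 4, 1, 2, 2) and form L = D - A. Computing the eigenvalues of L and sorting gives [0, 0.1774, 0.5242, 1, 1, 2.1609, 2.4961, 3.4670, 5.1743]. The Fiedler value lambda_2 = 0.1774 is strictly positive, so the graph is connected. There is one zero in the spectrum, matching the 1 component. By the matrix-tree theorem the graph has (1/9) * product of the nonzero eigenvalues = 1 spanning tree.

0.1774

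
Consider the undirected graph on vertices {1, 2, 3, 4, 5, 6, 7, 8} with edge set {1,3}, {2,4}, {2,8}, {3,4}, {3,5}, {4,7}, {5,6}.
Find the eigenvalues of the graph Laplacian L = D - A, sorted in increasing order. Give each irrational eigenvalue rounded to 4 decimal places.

Reading degrees in the order [1, 2, 3, 4, 5, 6, 7, 8] gives [1, 2, 3, 3, 2, 1, 1, 1]; set D = diag(1, 2, 3, 3, 2, 1, 1, 1) and form L = D - A. L is symmetric positive semidefinite, so every eigenvalue is real and nonnegative. The single zero eigenvalue shows the graph is connected.

[0, 0.2509, 0.5858, 0.7287, 2, 2.3349, 3.4142, 4.6855]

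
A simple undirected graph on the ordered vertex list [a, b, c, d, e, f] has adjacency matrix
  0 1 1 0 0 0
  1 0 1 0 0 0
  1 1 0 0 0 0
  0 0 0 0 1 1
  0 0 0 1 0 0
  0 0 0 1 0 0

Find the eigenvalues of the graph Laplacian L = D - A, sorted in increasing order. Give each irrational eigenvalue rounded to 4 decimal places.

Reading degrees in the order [a, b, c, d, e, f] gives [2, 2, 2, 2, 1, 1]; set D = diag(2, 2, 2, 2, 1, 1) and form L = D - A. The multiplicity of 0 as a Laplacian eigenvalue equals the number of connected components. The 2 zero eigenvalues correspond to the 2 connected components.

[0, 0, 1, 3, 3, 3]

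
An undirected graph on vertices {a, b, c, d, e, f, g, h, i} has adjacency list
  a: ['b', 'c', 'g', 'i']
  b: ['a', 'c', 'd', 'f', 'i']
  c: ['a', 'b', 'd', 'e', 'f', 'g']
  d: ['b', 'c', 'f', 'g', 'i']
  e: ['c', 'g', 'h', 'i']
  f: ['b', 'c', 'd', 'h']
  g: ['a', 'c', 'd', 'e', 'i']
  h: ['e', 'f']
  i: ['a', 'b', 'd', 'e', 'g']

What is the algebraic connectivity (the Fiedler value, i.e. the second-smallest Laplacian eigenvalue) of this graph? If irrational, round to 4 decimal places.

With the vertex order [a, b, c, d, e, f, g, h, i], the degrees are [4, 5, 6, 5, 4, 4, 5, 2, 5], giving D = diag(4, 5, 6, 5, 4, 4, 5, 2, 5) and L = D - A. Computing the eigenvalues of L and sorting gives [0, 1.6406, 3.0769, 4.1236, 5.0889, 5.3408, 6.1357, 6.9194, 7.6740]. The Fiedler value lambda_2 = 1.6406 is strictly positive, so the graph is connected. There is one zero in the spectrum, matching the 1 component. The eigenvalues sum to 40, which equals trace(L) = 2|E|.

1.6406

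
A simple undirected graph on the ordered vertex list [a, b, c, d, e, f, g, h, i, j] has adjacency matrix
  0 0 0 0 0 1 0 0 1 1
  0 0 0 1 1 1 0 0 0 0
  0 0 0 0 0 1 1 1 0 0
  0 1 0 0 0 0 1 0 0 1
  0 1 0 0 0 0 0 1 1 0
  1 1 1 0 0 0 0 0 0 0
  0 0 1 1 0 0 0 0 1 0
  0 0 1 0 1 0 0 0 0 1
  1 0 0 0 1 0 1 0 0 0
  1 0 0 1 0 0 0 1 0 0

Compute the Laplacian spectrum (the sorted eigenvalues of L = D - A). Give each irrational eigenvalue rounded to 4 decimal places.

[0, 2, 2, 2, 2, 2, 5, 5, 5, 5]

Reading degrees in the order [a, b, c, d, e, f, g, h, i, j] gives [3, 3, 3, 3, 3, 3, 3, 3, 3, 3]; set D = diag(3, 3, 3, 3, 3, 3, 3, 3, 3, 3) and form L = D - A. L is symmetric positive semidefinite, so every eigenvalue is real and nonnegative. By the matrix-tree theorem the graph has (1/10) * product of the nonzero eigenvalues = 2000 spanning trees.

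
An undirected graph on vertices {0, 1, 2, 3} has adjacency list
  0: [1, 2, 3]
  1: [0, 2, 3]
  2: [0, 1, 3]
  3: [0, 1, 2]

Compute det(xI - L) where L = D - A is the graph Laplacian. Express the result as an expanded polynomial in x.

x^4 - 12x^3 + 48x^2 - 64x

Reading degrees in the order [0, 1, 2, 3] gives [3, 3, 3, 3]; set D = diag(3, 3, 3, 3) and form L = D - A. L has integer entries, so p(x) = det(xI - L) has integer coefficients. Expanding the determinant yields x^4 - 12x^3 + 48x^2 - 64x. The constant term is 0 because L is singular (the all-ones vector lies in its kernel).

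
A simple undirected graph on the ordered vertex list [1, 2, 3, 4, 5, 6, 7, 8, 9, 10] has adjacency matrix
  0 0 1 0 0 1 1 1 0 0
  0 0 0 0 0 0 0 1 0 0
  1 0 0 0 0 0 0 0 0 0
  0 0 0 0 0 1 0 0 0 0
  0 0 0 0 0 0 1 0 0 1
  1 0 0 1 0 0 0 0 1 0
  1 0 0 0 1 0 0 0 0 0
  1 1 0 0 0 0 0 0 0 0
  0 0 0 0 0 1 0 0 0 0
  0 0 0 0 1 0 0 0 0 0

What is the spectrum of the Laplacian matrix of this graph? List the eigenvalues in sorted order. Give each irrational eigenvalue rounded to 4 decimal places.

Each diagonal entry of L is the vertex degree and each off-diagonal entry is -1 where an edge is present, 0 otherwise; in the order [1, 2, 3, 4, 5, 6, 7, 8, 9, 10] the diagonal is [4, 1, 1, 1, 2, 3, 2, 2, 1, 1]. L is symmetric positive semidefinite, so every eigenvalue is real and nonnegative. The single zero eigenvalue shows the graph is connected.

[0, 0.2207, 0.3298, 0.7073, 1, 1.4285, 2.3268, 3.0917, 3.5074, 5.3876]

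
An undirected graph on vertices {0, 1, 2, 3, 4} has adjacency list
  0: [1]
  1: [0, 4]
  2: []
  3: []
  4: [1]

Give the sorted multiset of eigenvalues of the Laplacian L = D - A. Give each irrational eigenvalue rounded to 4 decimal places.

[0, 0, 0, 1, 3]

Reading degrees in the order [0, 1, 2, 3, 4] gives [1, 2, 0, 0, 1]; set D = diag(1, 2, 0, 0, 1) and form L = D - A. The multiplicity of 0 as a Laplacian eigenvalue equals the number of connected components. The 3 zero eigenvalues correspond to the 3 connected components.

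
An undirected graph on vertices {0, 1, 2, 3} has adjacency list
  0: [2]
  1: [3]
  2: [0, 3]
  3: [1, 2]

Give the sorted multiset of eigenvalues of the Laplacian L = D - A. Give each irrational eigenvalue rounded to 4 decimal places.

[0, 0.5858, 2, 3.4142]

Reading degrees in the order [0, 1, 2, 3] gives [1, 1, 2, 2]; set D = diag(1, 1, 2, 2) and form L = D - A. L is symmetric positive semidefinite, so every eigenvalue is real and nonnegative.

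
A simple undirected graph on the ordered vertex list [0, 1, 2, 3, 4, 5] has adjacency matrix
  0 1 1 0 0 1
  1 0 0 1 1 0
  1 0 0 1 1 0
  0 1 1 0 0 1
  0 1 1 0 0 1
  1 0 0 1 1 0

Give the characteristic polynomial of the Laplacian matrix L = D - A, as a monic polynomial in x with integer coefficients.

x^6 - 18x^5 + 126x^4 - 432x^3 + 729x^2 - 486x

With the vertex order [0, 1, 2, 3, 4, 5], the degrees are [3, 3, 3, 3, 3, 3], giving D = diag(3, 3, 3, 3, 3, 3) and L = D - A. L has integer entries, so p(x) = det(xI - L) has integer coefficients. Expanding the determinant yields x^6 - 18x^5 + 126x^4 - 432x^3 + 729x^2 - 486x. The constant term is 0 because L is singular (the all-ones vector lies in its kernel). There is one zero in the spectrum, matching the 1 component.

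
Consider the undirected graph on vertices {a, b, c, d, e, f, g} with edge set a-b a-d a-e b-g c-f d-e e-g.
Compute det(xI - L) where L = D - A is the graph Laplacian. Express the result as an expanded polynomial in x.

With the vertex order [a, b, c, d, e, f, g], the degrees are [3, 2, 1, 2, 3, 1, 2], giving D = diag(3, 2, 1, 2, 3, 1, 2) and L = D - A. L has integer entries, so p(x) = det(xI - L) has integer coefficients. Expanding the determinant yields x^7 - 14x^6 + 75x^5 - 192x^4 + 235x^3 - 110x^2. The constant term is 0 because L is singular (the all-ones vector lies in its kernel).

x^7 - 14x^6 + 75x^5 - 192x^4 + 235x^3 - 110x^2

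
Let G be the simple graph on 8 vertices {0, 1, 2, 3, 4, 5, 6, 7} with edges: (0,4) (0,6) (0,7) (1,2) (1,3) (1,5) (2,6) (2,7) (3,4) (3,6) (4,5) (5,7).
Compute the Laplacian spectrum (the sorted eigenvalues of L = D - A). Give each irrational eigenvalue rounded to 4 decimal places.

Reading degrees in the order [0, 1, 2, 3, 4, 5, 6, 7] gives [3, 3, 3, 3, 3, 3, 3, 3]; set D = diag(3, 3, 3, 3, 3, 3, 3, 3) and form L = D - A. The multiplicity of 0 as a Laplacian eigenvalue equals the number of connected components. The single zero eigenvalue shows the graph is connected.

[0, 2, 2, 2, 4, 4, 4, 6]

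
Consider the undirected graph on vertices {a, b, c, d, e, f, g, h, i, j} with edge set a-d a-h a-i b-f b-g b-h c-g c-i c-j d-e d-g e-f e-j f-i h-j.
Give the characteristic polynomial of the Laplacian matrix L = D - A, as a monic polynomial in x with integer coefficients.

x^10 - 30x^9 + 390x^8 - 2880x^7 + 13305x^6 - 39882x^5 + 77640x^4 - 94800x^3 + 66000x^2 - 20000x

Each diagonal entry of L is the vertex degree and each off-diagonal entry is -1 where an edge is present, 0 otherwise; in the order [a, b, c, d, e, f, g, h, i, j] the diagonal is [3, 3, 3, 3, 3, 3, 3, 3, 3, 3]. Computing det(xI - L) by cofactor expansion (or equivalently via sum-over-permutations) gives x^10 - 30x^9 + 390x^8 - 2880x^7 + 13305x^6 - 39882x^5 + 77640x^4 - 94800x^3 + 66000x^2 - 20000x. The constant term is 0 because L is singular (the all-ones vector lies in its kernel). There is one zero in the spectrum, matching the 1 component.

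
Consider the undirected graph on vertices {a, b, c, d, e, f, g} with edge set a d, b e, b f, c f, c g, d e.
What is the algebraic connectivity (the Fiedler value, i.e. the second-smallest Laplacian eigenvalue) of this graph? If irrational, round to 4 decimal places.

0.1981

Each diagonal entry of L is the vertex degree and each off-diagonal entry is -1 where an edge is present, 0 otherwise; in the order [a, b, c, d, e, f, g] the diagonal is [1, 2, 2, 2, 2, 2, 1]. The sorted Laplacian eigenvalues are [0, 0.1981, 0.7530, 1.5550, 2.4450, 3.2470, 3.8019]; the algebraic connectivity is the second entry, 0.1981. By the matrix-tree theorem the graph has (1/7) * product of the nonzero eigenvalues = 1 spanning tree.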